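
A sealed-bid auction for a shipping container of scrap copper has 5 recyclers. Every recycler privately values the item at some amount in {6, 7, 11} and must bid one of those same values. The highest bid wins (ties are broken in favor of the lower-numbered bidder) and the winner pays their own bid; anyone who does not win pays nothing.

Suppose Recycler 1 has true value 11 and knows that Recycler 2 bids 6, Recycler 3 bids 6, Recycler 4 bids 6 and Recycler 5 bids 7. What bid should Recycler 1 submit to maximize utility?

Bid 6: loses, pays 0, utility 0.
Bid 7: wins, pays 7, utility 11 - 7 = 4.
Bid 11: wins, pays 11, utility 11 - 11 = 0.
The best choice is 7 with utility 4.

7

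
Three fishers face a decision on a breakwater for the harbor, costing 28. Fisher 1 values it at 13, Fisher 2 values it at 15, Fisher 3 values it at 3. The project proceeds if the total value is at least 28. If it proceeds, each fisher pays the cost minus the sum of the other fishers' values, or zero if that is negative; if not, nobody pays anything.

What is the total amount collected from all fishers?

22

Total value 31 ≥ cost 28, so it is built.
Fisher 1: others sum to 18; max(0, 28 - 18) = 10.
Fisher 2: others sum to 16; max(0, 28 - 16) = 12.
Fisher 3: others sum to 28; max(0, 28 - 28) = 0.
Total collected = 10 + 12 + 0 = 22.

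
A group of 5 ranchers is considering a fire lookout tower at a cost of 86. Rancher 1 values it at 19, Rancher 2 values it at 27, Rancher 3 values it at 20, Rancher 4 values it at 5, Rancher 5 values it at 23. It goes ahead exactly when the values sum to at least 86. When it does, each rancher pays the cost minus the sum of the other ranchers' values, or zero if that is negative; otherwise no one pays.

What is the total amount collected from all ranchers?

Total value 94 ≥ cost 86, so it is built.
Rancher 1: others sum to 75; max(0, 86 - 75) = 11.
Rancher 2: others sum to 67; max(0, 86 - 67) = 19.
Rancher 3: others sum to 74; max(0, 86 - 74) = 12.
Rancher 4: others sum to 89; max(0, 86 - 89) = 0.
Rancher 5: others sum to 71; max(0, 86 - 71) = 15.
Total collected = 11 + 19 + 12 + 0 + 15 = 57.

57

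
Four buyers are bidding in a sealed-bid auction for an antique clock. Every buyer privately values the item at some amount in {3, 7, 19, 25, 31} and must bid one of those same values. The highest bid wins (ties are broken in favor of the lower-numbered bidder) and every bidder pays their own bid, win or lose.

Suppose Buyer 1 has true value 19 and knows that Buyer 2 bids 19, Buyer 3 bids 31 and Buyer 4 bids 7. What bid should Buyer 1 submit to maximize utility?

Bid 3: loses but pays 3, utility -3.
Bid 7: loses but pays 7, utility -7.
Bid 19: loses but pays 19, utility -19.
Bid 25: loses but pays 25, utility -25.
Bid 31: wins, pays 31, utility 19 - 31 = -12.
The best choice is 3 with utility -3.

3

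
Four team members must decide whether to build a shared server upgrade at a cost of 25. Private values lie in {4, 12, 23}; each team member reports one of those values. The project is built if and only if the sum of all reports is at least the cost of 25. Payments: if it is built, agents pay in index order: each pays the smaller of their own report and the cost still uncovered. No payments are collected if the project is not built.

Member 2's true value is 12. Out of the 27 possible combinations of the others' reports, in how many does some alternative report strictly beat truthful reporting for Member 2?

Others report (4, 4, 23): truth gives 0; report 4 gives 8 > 0. Violating.
Others report (4, 12, 12): truth gives 0; report 4 gives 8 > 0. Violating.
Others report (4, 12, 23): truth gives 0; report 4 gives 8 > 0. Violating.
Others report (4, 23, 4): truth gives 0; report 4 gives 8 > 0. Violating.
Others report (4, 4, 4): truth gives 0; no alternative beats it.
Others report (4, 4, 12): truth gives 0; no alternative beats it.
(Checking all 27 profiles: 14 have a profitable deviation, 13 do not.)

14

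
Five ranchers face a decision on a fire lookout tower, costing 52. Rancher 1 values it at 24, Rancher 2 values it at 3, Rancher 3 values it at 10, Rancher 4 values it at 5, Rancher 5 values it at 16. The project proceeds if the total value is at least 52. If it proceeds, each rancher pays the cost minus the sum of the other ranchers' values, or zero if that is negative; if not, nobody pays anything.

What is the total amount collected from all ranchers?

32

Total value 58 ≥ cost 52, so it is built.
Rancher 1: others sum to 34; max(0, 52 - 34) = 18.
Rancher 2: others sum to 55; max(0, 52 - 55) = 0.
Rancher 3: others sum to 48; max(0, 52 - 48) = 4.
Rancher 4: others sum to 53; max(0, 52 - 53) = 0.
Rancher 5: others sum to 42; max(0, 52 - 42) = 10.
Total collected = 18 + 0 + 4 + 0 + 10 = 32.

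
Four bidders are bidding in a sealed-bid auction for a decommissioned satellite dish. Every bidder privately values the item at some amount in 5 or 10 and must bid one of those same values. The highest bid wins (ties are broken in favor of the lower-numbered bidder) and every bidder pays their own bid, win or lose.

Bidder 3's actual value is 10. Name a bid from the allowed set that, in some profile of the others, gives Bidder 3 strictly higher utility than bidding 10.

Suppose Bidder 1 bids 5, Bidder 2 bids 10 and Bidder 4 bids 5.
Bid 10: loses but pays 10, utility -10.
Bid 5: loses but pays 5, utility -5.
So bidding 5 beats truth here (-5 > -10).

5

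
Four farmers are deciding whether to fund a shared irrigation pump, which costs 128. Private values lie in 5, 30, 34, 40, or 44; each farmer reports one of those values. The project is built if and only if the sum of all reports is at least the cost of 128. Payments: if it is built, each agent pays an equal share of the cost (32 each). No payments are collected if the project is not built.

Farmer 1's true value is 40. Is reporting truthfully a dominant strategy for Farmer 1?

No

Consider the case where Farmer 2 reports 5, Farmer 3 reports 40 and Farmer 4 reports 40.
Truthful report 40: project not built, utility 0.
Report 44 instead: project built, pays 32, utility 40 - 32 = 8.
Since 8 > 0, reporting 44 is strictly better here, so truthful reporting is not dominant.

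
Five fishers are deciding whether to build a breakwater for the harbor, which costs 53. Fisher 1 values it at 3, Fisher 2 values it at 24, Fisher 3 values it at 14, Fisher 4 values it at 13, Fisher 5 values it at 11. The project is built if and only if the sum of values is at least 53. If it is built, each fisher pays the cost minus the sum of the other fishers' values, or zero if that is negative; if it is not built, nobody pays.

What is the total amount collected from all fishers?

15

Total value 65 ≥ cost 53, so it is built.
Fisher 1: others sum to 62; max(0, 53 - 62) = 0.
Fisher 2: others sum to 41; max(0, 53 - 41) = 12.
Fisher 3: others sum to 51; max(0, 53 - 51) = 2.
Fisher 4: others sum to 52; max(0, 53 - 52) = 1.
Fisher 5: others sum to 54; max(0, 53 - 54) = 0.
Total collected = 0 + 12 + 2 + 1 + 0 = 15.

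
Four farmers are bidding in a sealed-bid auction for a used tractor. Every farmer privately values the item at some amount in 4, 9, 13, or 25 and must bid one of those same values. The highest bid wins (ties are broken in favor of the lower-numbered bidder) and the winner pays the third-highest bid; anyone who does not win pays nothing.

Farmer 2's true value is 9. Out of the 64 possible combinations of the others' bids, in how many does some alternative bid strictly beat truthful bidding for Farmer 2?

Others bid (4, 4, 13): truth gives 0; bid 13 gives 5 > 0. Violating.
Others bid (4, 4, 25): truth gives 0; bid 25 gives 5 > 0. Violating.
Others bid (4, 13, 4): truth gives 0; bid 13 gives 5 > 0. Violating.
Others bid (4, 25, 4): truth gives 0; bid 25 gives 5 > 0. Violating.
Others bid (4, 4, 4): truth gives 5; no alternative beats it.
Others bid (4, 4, 9): truth gives 5; no alternative beats it.
(Checking all 64 profiles: 6 have a profitable deviation, 58 do not.)

6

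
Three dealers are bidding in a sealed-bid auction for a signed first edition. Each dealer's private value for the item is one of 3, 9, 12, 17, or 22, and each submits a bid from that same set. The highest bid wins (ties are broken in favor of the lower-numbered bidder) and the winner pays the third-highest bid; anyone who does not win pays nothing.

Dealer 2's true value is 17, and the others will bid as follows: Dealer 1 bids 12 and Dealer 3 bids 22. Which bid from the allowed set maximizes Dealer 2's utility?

22

Bid 3: loses, pays 0, utility 0.
Bid 9: loses, pays 0, utility 0.
Bid 12: loses, pays 0, utility 0.
Bid 17: loses, pays 0, utility 0.
Bid 22: wins, pays 12, utility 17 - 12 = 5.
The best choice is 22 with utility 5.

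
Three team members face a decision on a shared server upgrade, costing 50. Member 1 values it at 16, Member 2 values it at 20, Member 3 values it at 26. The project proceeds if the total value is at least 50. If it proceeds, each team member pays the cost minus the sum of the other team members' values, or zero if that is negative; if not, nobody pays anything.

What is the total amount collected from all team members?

26

Total value 62 ≥ cost 50, so it is built.
Member 1: others sum to 46; max(0, 50 - 46) = 4.
Member 2: others sum to 42; max(0, 50 - 42) = 8.
Member 3: others sum to 36; max(0, 50 - 36) = 14.
Total collected = 4 + 8 + 14 = 26.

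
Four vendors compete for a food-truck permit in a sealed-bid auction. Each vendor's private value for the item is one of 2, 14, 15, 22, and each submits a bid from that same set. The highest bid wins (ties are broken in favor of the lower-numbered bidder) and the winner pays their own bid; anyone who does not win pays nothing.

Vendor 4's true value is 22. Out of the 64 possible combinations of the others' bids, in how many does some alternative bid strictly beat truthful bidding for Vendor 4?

8

Others bid (2, 2, 2): truth gives 0; bid 14 gives 8 > 0. Violating.
Others bid (2, 2, 14): truth gives 0; bid 15 gives 7 > 0. Violating.
Others bid (2, 14, 2): truth gives 0; bid 15 gives 7 > 0. Violating.
Others bid (2, 14, 14): truth gives 0; bid 15 gives 7 > 0. Violating.
Others bid (2, 2, 15): truth gives 0; no alternative beats it.
Others bid (2, 2, 22): truth gives 0; no alternative beats it.
(Checking all 64 profiles: 8 have a profitable deviation, 56 do not.)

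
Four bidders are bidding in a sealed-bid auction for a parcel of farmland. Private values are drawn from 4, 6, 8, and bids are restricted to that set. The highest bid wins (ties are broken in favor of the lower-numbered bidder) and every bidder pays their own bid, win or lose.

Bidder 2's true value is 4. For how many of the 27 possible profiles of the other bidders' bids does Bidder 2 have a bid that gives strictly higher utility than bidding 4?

Others bid (4, 4, 4): truth gives -4; bid 6 gives -2 > -4. Violating.
Others bid (4, 4, 6): truth gives -4; bid 6 gives -2 > -4. Violating.
Others bid (4, 6, 4): truth gives -4; bid 6 gives -2 > -4. Violating.
Others bid (4, 6, 6): truth gives -4; bid 6 gives -2 > -4. Violating.
Others bid (4, 4, 8): truth gives -4; no alternative beats it.
Others bid (4, 6, 8): truth gives -4; no alternative beats it.
(Checking all 27 profiles: 4 have a profitable deviation, 23 do not.)

4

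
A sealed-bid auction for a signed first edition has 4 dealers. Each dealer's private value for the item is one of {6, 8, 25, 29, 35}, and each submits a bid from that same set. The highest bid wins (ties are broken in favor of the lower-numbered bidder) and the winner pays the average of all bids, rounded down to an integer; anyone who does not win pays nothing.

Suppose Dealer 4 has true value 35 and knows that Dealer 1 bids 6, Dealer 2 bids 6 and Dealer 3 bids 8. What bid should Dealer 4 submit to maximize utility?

25

Bid 6: loses, pays 0, utility 0.
Bid 8: loses, pays 0, utility 0.
Bid 25: wins, pays 11, utility 35 - 11 = 24.
Bid 29: wins, pays 12, utility 35 - 12 = 23.
Bid 35: wins, pays 13, utility 35 - 13 = 22.
The best choice is 25 with utility 24.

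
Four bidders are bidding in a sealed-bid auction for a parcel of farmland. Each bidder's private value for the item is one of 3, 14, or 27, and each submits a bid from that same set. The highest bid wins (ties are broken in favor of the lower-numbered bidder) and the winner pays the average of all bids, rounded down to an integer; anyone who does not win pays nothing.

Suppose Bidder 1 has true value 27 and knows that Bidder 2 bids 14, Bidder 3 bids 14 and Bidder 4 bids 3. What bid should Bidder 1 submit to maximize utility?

Bid 3: loses, pays 0, utility 0.
Bid 14: wins, pays 11, utility 27 - 11 = 16.
Bid 27: wins, pays 14, utility 27 - 14 = 13.
The best choice is 14 with utility 16.

14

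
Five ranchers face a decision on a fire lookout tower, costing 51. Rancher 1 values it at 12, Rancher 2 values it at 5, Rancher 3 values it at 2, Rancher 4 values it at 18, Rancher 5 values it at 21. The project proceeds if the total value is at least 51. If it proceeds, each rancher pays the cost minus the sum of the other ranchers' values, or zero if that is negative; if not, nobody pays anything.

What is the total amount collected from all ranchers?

Total value 58 ≥ cost 51, so it is built.
Rancher 1: others sum to 46; max(0, 51 - 46) = 5.
Rancher 2: others sum to 53; max(0, 51 - 53) = 0.
Rancher 3: others sum to 56; max(0, 51 - 56) = 0.
Rancher 4: others sum to 40; max(0, 51 - 40) = 11.
Rancher 5: others sum to 37; max(0, 51 - 37) = 14.
Total collected = 5 + 0 + 0 + 11 + 14 = 30.

30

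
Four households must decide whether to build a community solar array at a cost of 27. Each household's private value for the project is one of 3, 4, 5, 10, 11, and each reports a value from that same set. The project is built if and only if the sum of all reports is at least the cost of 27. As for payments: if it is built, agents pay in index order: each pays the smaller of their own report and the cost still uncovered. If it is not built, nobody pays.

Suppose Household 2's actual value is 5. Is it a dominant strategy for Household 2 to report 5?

No

Consider the case where Household 1 reports 3, Household 3 reports 10 and Household 4 reports 10.
Truthful report 5: project built, pays 5, utility 5 - 5 = 0.
Report 4 instead: project built, pays 4, utility 5 - 4 = 1.
Since 1 > 0, reporting 4 is strictly better here, so truthful reporting is not dominant.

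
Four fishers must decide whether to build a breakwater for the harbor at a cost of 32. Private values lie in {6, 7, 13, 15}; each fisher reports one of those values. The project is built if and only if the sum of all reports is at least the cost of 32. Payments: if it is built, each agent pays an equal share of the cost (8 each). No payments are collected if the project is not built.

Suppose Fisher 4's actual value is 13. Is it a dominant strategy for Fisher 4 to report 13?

No

Consider the case where Fisher 1 reports 6, Fisher 2 reports 6 and Fisher 3 reports 6.
Truthful report 13: project not built, utility 0.
Report 15 instead: project built, pays 8, utility 13 - 8 = 5.
Since 5 > 0, reporting 15 is strictly better here, so truthful reporting is not dominant.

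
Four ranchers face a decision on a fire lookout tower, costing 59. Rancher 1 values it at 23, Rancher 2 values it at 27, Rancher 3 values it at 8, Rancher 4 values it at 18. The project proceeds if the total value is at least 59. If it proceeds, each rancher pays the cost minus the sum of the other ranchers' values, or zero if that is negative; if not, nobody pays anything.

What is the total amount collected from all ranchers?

17

Total value 76 ≥ cost 59, so it is built.
Rancher 1: others sum to 53; max(0, 59 - 53) = 6.
Rancher 2: others sum to 49; max(0, 59 - 49) = 10.
Rancher 3: others sum to 68; max(0, 59 - 68) = 0.
Rancher 4: others sum to 58; max(0, 59 - 58) = 1.
Total collected = 6 + 10 + 0 + 1 = 17.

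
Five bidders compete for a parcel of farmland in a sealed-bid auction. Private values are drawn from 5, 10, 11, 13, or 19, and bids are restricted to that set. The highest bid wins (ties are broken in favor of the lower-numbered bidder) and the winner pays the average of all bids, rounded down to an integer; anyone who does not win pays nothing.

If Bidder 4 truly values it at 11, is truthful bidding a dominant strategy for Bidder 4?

No

Consider the case where Bidder 1 bids 5, Bidder 2 bids 5, Bidder 3 bids 5 and Bidder 5 bids 13.
Truthful bid 11: loses, pays 0, utility 0.
Bid 13 instead: wins, pays 8, utility 11 - 8 = 3.
Since 3 > 0, bidding 13 is strictly better here, so truthful bidding is not dominant.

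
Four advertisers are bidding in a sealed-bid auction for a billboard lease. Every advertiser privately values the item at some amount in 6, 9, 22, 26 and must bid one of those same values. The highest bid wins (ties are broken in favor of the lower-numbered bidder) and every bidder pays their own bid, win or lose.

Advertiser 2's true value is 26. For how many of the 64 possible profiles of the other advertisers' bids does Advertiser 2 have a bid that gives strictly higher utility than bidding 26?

34

Others bid (6, 6, 6): truth gives 0; bid 9 gives 17 > 0. Violating.
Others bid (6, 6, 9): truth gives 0; bid 9 gives 17 > 0. Violating.
Others bid (6, 6, 22): truth gives 0; bid 22 gives 4 > 0. Violating.
Others bid (6, 9, 6): truth gives 0; bid 9 gives 17 > 0. Violating.
Others bid (6, 6, 26): truth gives 0; no alternative beats it.
Others bid (6, 9, 26): truth gives 0; no alternative beats it.
(Checking all 64 profiles: 34 have a profitable deviation, 30 do not.)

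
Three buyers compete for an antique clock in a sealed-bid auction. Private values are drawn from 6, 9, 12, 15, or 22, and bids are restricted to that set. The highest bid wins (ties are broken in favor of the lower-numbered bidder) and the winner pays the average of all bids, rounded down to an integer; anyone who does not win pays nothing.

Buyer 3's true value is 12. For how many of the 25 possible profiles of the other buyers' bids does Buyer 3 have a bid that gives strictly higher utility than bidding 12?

Others bid (6, 6): truth gives 4; bid 9 gives 5 > 4. Violating.
Others bid (6, 12): truth gives 0; bid 15 gives 1 > 0. Violating.
Others bid (12, 6): truth gives 0; bid 15 gives 1 > 0. Violating.
Others bid (6, 9): truth gives 3; no alternative beats it.
Others bid (6, 15): truth gives 0; no alternative beats it.
(Checking all 25 profiles: 3 have a profitable deviation, 22 do not.)

3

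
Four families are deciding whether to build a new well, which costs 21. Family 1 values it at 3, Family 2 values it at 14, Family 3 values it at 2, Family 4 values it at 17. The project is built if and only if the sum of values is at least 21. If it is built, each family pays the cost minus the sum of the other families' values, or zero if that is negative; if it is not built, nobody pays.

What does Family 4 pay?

2

Total value 36 ≥ cost 21, so the project is built.
The other families' values sum to 19.
Cost minus that sum is 21 - 19 = 2.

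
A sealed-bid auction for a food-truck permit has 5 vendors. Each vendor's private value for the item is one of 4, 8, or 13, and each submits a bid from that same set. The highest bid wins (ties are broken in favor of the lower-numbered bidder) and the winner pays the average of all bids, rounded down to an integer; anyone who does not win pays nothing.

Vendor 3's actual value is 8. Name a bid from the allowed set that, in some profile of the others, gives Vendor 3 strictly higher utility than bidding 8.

Suppose Vendor 1 bids 4, Vendor 2 bids 4, Vendor 4 bids 4 and Vendor 5 bids 13.
Bid 8: loses, pays 0, utility 0.
Bid 13: wins, pays 7, utility 8 - 7 = 1.
So bidding 13 beats truth here (1 > 0).

13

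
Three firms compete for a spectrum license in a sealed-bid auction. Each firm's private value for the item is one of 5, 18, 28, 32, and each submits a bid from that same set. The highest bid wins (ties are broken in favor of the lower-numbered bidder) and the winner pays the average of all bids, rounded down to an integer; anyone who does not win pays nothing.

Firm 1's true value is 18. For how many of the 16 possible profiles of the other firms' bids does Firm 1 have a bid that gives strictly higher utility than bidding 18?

1

Others bid (5, 5): truth gives 9; bid 5 gives 13 > 9. Violating.
Others bid (5, 18): truth gives 5; no alternative beats it.
Others bid (5, 28): truth gives 0; no alternative beats it.
(Checking all 16 profiles: 1 has a profitable deviation, 15 do not.)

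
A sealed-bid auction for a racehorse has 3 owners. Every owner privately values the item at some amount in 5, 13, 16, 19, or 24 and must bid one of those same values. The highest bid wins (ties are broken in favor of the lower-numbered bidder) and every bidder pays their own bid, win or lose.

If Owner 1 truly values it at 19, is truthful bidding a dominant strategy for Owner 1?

No

Consider the case where Owner 2 bids 5 and Owner 3 bids 5.
Truthful bid 19: wins, pays 19, utility 19 - 19 = 0.
Bid 5 instead: wins, pays 5, utility 19 - 5 = 14.
Since 14 > 0, bidding 5 is strictly better here, so truthful bidding is not dominant.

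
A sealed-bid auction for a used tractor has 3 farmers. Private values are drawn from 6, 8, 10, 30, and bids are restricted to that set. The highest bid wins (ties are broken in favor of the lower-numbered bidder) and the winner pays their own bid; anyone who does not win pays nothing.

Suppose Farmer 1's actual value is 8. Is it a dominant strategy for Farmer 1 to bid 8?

No

Consider the case where Farmer 2 bids 6 and Farmer 3 bids 6.
Truthful bid 8: wins, pays 8, utility 8 - 8 = 0.
Bid 6 instead: wins, pays 6, utility 8 - 6 = 2.
Since 2 > 0, bidding 6 is strictly better here, so truthful bidding is not dominant.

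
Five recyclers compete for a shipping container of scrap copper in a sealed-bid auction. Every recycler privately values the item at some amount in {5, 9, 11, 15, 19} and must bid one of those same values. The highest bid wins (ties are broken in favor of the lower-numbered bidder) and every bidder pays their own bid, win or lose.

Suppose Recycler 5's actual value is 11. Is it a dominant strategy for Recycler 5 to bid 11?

Consider the case where Recycler 1 bids 5, Recycler 2 bids 5, Recycler 3 bids 5 and Recycler 4 bids 5.
Truthful bid 11: wins, pays 11, utility 11 - 11 = 0.
Bid 9 instead: wins, pays 9, utility 11 - 9 = 2.
Since 2 > 0, bidding 9 is strictly better here, so truthful bidding is not dominant.

No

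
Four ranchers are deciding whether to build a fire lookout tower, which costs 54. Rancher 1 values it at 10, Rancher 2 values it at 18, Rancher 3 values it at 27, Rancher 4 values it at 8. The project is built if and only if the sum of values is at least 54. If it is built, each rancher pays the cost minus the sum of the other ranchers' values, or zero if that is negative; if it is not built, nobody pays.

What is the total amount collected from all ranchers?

Total value 63 ≥ cost 54, so it is built.
Rancher 1: others sum to 53; max(0, 54 - 53) = 1.
Rancher 2: others sum to 45; max(0, 54 - 45) = 9.
Rancher 3: others sum to 36; max(0, 54 - 36) = 18.
Rancher 4: others sum to 55; max(0, 54 - 55) = 0.
Total collected = 1 + 9 + 18 + 0 = 28.

28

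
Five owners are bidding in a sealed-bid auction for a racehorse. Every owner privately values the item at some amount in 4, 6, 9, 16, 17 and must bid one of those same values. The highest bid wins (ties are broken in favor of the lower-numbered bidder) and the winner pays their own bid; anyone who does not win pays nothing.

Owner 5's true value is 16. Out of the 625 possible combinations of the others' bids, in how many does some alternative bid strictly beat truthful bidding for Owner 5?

16

Others bid (4, 4, 4, 4): truth gives 0; bid 6 gives 10 > 0. Violating.
Others bid (4, 4, 4, 6): truth gives 0; bid 9 gives 7 > 0. Violating.
Others bid (4, 4, 6, 4): truth gives 0; bid 9 gives 7 > 0. Violating.
Others bid (4, 4, 6, 6): truth gives 0; bid 9 gives 7 > 0. Violating.
Others bid (4, 4, 4, 9): truth gives 0; no alternative beats it.
Others bid (4, 4, 4, 16): truth gives 0; no alternative beats it.
(Checking all 625 profiles: 16 have a profitable deviation, 609 do not.)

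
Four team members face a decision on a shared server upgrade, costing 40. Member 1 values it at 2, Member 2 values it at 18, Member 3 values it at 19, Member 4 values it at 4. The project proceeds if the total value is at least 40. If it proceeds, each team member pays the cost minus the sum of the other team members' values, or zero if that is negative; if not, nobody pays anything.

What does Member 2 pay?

Total value 43 ≥ cost 40, so the project is built.
The other team members' values sum to 25.
Cost minus that sum is 40 - 25 = 15.

15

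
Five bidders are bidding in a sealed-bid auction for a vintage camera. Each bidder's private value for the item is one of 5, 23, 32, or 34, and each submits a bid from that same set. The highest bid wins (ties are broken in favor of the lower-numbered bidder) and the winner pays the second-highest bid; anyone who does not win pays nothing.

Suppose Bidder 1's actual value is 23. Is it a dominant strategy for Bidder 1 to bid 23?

Check each profile of the others' bids and compare truth against every alternative bid.
Others bid (5, 5, 5, 5): truth gives 18, best alternative gives 18.
Others bid (5, 5, 5, 23): truth gives 0, best alternative gives 0.
Others bid (5, 5, 5, 32): truth gives 0, best alternative gives 0.
Others bid (5, 5, 5, 34): truth gives 0, best alternative gives 0.
Others bid (5, 5, 23, 5): truth gives 0, best alternative gives 0.
Others bid (5, 5, 23, 23): truth gives 0, best alternative gives 0.
(Remaining 250 profiles checked similarly; truth is weakly best in each.)
In every case the truthful bid is at least as good as any alternative, so it is a dominant strategy.

Yes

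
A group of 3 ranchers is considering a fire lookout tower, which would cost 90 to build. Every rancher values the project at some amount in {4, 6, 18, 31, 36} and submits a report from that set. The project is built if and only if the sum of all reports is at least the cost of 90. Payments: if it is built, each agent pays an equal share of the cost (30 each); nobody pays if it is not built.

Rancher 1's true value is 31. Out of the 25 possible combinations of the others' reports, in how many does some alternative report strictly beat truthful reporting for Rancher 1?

Others report (18, 36): truth gives 0; report 36 gives 1 > 0. Violating.
Others report (36, 18): truth gives 0; report 36 gives 1 > 0. Violating.
Others report (4, 4): truth gives 0; no alternative beats it.
Others report (4, 6): truth gives 0; no alternative beats it.
(Checking all 25 profiles: 2 have a profitable deviation, 23 do not.)

2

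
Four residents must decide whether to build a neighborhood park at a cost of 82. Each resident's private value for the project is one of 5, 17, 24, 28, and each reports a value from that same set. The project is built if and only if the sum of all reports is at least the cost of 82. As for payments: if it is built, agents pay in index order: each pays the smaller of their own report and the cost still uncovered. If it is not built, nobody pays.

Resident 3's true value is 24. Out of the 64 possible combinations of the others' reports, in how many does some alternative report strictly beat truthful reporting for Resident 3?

20

Others report (17, 24, 24): truth gives 0; report 17 gives 7 > 0. Violating.
Others report (17, 24, 28): truth gives 0; report 17 gives 7 > 0. Violating.
Others report (17, 28, 24): truth gives 0; report 17 gives 7 > 0. Violating.
Others report (17, 28, 28): truth gives 0; report 17 gives 7 > 0. Violating.
Others report (5, 5, 5): truth gives 0; no alternative beats it.
Others report (5, 5, 17): truth gives 0; no alternative beats it.
(Checking all 64 profiles: 20 have a profitable deviation, 44 do not.)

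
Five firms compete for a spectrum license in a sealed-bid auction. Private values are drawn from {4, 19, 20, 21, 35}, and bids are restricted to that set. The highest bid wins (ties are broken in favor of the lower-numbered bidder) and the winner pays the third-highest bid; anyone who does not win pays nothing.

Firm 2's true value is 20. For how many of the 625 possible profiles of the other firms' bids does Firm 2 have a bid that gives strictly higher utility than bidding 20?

64

Others bid (4, 4, 4, 21): truth gives 0; bid 21 gives 16 > 0. Violating.
Others bid (4, 4, 4, 35): truth gives 0; bid 35 gives 16 > 0. Violating.
Others bid (4, 4, 19, 21): truth gives 0; bid 21 gives 1 > 0. Violating.
Others bid (4, 4, 19, 35): truth gives 0; bid 35 gives 1 > 0. Violating.
Others bid (4, 4, 4, 4): truth gives 16; no alternative beats it.
Others bid (4, 4, 4, 19): truth gives 16; no alternative beats it.
(Checking all 625 profiles: 64 have a profitable deviation, 561 do not.)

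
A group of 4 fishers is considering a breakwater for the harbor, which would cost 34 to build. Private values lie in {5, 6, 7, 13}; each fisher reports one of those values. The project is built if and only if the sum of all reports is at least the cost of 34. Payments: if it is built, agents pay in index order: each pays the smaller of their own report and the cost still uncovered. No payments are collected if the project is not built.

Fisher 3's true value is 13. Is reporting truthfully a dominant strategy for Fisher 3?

No

Consider the case where Fisher 1 reports 5, Fisher 2 reports 13 and Fisher 4 reports 13.
Truthful report 13: project built, pays 13, utility 13 - 13 = 0.
Report 5 instead: project built, pays 5, utility 13 - 5 = 8.
Since 8 > 0, reporting 5 is strictly better here, so truthful reporting is not dominant.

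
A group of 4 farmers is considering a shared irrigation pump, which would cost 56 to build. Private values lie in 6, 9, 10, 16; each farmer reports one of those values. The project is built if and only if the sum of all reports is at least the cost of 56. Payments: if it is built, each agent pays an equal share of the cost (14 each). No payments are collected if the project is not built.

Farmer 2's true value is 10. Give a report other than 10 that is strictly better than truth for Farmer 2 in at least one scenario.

Suppose Farmer 1 reports 16, Farmer 3 reports 16 and Farmer 4 reports 16.
Report 10: project built, pays 14, utility 10 - 14 = -4.
Report 6: project not built, utility 0.
So reporting 6 beats truth here (0 > -4).

6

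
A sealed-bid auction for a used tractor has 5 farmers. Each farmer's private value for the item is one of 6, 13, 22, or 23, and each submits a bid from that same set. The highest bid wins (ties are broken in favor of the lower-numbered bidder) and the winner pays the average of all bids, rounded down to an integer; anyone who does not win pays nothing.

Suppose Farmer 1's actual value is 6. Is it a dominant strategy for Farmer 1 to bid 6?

Check each profile of the others' bids and compare truth against every alternative bid.
Others bid (13, 13, 13, 13): truth gives 0, best alternative gives -7.
Others bid (6, 13, 13, 13): truth gives 0, best alternative gives -5.
Others bid (13, 6, 13, 13): truth gives 0, best alternative gives -5.
Others bid (13, 13, 6, 13): truth gives 0, best alternative gives -5.
Others bid (13, 13, 13, 6): truth gives 0, best alternative gives -5.
Others bid (6, 6, 13, 13): truth gives 0, best alternative gives -4.
(Remaining 250 profiles checked similarly; truth is weakly best in each.)
In every case the truthful bid is at least as good as any alternative, so it is a dominant strategy.

Yes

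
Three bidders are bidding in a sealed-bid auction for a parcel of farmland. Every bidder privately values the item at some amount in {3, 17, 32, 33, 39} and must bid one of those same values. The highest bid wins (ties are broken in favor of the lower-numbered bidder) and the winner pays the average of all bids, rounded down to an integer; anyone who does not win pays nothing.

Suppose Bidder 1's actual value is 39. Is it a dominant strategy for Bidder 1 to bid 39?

Consider the case where Bidder 2 bids 3 and Bidder 3 bids 3.
Truthful bid 39: wins, pays 15, utility 39 - 15 = 24.
Bid 3 instead: wins, pays 3, utility 39 - 3 = 36.
Since 36 > 24, bidding 3 is strictly better here, so truthful bidding is not dominant.

No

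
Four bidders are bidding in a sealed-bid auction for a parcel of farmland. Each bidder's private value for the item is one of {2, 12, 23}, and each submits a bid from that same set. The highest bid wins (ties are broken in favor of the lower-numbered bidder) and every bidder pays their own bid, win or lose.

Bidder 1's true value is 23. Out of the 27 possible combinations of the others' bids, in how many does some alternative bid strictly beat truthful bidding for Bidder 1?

8

Others bid (2, 2, 2): truth gives 0; bid 2 gives 21 > 0. Violating.
Others bid (2, 2, 12): truth gives 0; bid 12 gives 11 > 0. Violating.
Others bid (2, 12, 2): truth gives 0; bid 12 gives 11 > 0. Violating.
Others bid (2, 12, 12): truth gives 0; bid 12 gives 11 > 0. Violating.
Others bid (2, 2, 23): truth gives 0; no alternative beats it.
Others bid (2, 12, 23): truth gives 0; no alternative beats it.
(Checking all 27 profiles: 8 have a profitable deviation, 19 do not.)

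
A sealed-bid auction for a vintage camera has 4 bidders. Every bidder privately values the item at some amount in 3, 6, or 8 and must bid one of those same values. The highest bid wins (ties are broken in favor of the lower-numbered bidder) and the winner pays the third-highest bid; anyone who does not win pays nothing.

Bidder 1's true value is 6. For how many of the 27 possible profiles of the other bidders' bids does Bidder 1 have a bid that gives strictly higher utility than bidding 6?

3

Others bid (3, 3, 8): truth gives 0; bid 8 gives 3 > 0. Violating.
Others bid (3, 8, 3): truth gives 0; bid 8 gives 3 > 0. Violating.
Others bid (8, 3, 3): truth gives 0; bid 8 gives 3 > 0. Violating.
Others bid (3, 3, 3): truth gives 3; no alternative beats it.
Others bid (3, 3, 6): truth gives 3; no alternative beats it.
(Checking all 27 profiles: 3 have a profitable deviation, 24 do not.)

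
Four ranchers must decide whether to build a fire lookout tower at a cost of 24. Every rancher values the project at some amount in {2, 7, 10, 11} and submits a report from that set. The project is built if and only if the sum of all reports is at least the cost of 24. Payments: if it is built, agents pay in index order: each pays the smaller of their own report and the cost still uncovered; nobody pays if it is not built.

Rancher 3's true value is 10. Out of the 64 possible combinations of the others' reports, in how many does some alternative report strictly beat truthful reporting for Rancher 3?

Others report (2, 7, 10): truth gives 0; report 7 gives 3 > 0. Violating.
Others report (2, 7, 11): truth gives 0; report 7 gives 3 > 0. Violating.
Others report (2, 10, 7): truth gives 0; report 7 gives 3 > 0. Violating.
Others report (2, 10, 10): truth gives 0; report 2 gives 8 > 0. Violating.
Others report (2, 2, 2): truth gives 0; no alternative beats it.
Others report (2, 2, 7): truth gives 0; no alternative beats it.
(Checking all 64 profiles: 43 have a profitable deviation, 21 do not.)

43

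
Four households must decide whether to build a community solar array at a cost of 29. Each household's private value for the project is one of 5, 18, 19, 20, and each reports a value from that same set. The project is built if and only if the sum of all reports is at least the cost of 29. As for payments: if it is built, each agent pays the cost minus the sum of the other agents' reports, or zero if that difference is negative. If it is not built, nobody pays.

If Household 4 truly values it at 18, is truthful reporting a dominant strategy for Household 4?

Yes

Check each profile of the others' reports and compare truth against every alternative report.
Others report (5, 5, 19): truth gives 18, best alternative gives 18.
Others report (5, 5, 20): truth gives 18, best alternative gives 18.
Others report (5, 18, 18): truth gives 18, best alternative gives 18.
Others report (5, 18, 19): truth gives 18, best alternative gives 18.
Others report (5, 18, 20): truth gives 18, best alternative gives 18.
Others report (5, 19, 5): truth gives 18, best alternative gives 18.
(Remaining 58 profiles checked similarly; truth is weakly best in each.)
In every case the truthful report is at least as good as any alternative, so it is a dominant strategy.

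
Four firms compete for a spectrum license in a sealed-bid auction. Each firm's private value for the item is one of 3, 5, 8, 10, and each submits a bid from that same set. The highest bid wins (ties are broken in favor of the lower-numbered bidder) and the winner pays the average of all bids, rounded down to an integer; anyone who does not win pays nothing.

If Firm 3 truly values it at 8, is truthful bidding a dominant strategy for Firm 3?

Consider the case where Firm 1 bids 3, Firm 2 bids 3 and Firm 4 bids 3.
Truthful bid 8: wins, pays 4, utility 8 - 4 = 4.
Bid 5 instead: wins, pays 3, utility 8 - 3 = 5.
Since 5 > 4, bidding 5 is strictly better here, so truthful bidding is not dominant.

No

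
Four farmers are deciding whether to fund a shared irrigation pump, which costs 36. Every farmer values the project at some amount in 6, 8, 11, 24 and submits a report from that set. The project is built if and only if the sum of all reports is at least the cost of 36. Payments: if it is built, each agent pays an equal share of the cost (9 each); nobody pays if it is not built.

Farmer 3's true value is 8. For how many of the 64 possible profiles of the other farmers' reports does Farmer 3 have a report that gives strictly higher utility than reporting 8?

3

Others report (6, 11, 11): truth gives -1; report 6 gives 0 > -1. Violating.
Others report (11, 6, 11): truth gives -1; report 6 gives 0 > -1. Violating.
Others report (11, 11, 6): truth gives -1; report 6 gives 0 > -1. Violating.
Others report (6, 6, 6): truth gives 0; no alternative beats it.
Others report (6, 6, 8): truth gives 0; no alternative beats it.
(Checking all 64 profiles: 3 have a profitable deviation, 61 do not.)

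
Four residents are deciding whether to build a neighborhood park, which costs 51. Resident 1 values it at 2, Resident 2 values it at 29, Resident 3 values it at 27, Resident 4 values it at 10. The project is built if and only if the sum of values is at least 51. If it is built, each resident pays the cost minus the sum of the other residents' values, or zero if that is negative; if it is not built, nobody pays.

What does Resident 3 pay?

Total value 68 ≥ cost 51, so the project is built.
The other residents' values sum to 41.
Cost minus that sum is 51 - 41 = 10.

10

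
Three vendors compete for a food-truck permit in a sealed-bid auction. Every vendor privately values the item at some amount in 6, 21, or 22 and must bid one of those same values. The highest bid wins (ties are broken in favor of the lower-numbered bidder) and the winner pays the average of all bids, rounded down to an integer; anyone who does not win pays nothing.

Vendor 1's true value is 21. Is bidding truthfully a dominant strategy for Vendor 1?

Consider the case where Vendor 2 bids 6 and Vendor 3 bids 6.
Truthful bid 21: wins, pays 11, utility 21 - 11 = 10.
Bid 6 instead: wins, pays 6, utility 21 - 6 = 15.
Since 15 > 10, bidding 6 is strictly better here, so truthful bidding is not dominant.

No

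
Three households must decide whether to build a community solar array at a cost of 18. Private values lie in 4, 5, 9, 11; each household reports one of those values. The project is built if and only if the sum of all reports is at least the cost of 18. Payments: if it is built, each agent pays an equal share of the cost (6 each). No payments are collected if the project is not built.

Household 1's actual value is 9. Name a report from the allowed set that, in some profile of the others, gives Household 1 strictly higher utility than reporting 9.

11

Suppose Household 2 reports 4 and Household 3 reports 4.
Report 9: project not built, utility 0.
Report 11: project built, pays 6, utility 9 - 6 = 3.
So reporting 11 beats truth here (3 > 0).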